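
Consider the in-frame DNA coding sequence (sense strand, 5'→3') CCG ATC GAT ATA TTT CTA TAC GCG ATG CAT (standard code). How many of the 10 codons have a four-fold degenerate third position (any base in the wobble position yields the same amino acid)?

Codon 1 CCG (Pro): third position 4-fold.
Codon 2 ATC (Ile): third position 3-fold.
Codon 3 GAT (Asp): third position 2-fold.
Codon 4 ATA (Ile): third position 3-fold.
Codon 5 TTT (Phe): third position 2-fold.
Codon 6 CTA (Leu): third position 4-fold.
Codon 7 TAC (Tyr): third position 2-fold.
Codon 8 GCG (Ala): third position 4-fold.
Codon 9 ATG (Met): third position 1-fold.
Codon 10 CAT (His): third position 2-fold.
Four-fold degenerate third positions: 3.

3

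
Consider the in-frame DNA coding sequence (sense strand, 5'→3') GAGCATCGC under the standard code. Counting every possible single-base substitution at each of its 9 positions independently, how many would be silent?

Codon 1 (GAG, Glu): 1 synonymous substitution.
Codon 2 (CAT, His): 1 synonymous substitution.
Codon 3 (CGC, Arg): 3 synonymous substitutions.
Total: 1 + 1 + 3 = 5.

5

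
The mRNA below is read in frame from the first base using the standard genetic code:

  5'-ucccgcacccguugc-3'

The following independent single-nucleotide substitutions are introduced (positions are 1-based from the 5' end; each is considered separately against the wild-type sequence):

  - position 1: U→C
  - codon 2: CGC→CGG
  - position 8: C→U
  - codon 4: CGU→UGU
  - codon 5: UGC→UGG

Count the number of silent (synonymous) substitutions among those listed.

1

Codon 1: UCC (Ser) → CCC (Pro) — missense.
Codon 2: CGC (Arg) → CGG (Arg) — synonymous.
Codon 3: ACC (Thr) → AUC (Ile) — missense.
Codon 4: CGU (Arg) → UGU (Cys) — missense.
Codon 5: UGC (Cys) → UGG (Trp) — missense.
Synonymous: 1 of 5.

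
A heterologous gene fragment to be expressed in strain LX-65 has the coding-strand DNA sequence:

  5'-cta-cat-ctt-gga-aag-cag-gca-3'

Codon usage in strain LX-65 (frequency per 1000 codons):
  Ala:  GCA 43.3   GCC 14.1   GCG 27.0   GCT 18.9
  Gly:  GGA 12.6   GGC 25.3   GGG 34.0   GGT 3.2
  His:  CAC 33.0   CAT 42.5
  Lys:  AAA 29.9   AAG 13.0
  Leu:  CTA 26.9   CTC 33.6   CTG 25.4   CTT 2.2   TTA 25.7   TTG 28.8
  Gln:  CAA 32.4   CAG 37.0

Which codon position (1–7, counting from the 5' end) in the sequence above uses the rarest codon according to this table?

Codon 1 CTA (Leu): 26.9 per 1000.
Codon 2 CAT (His): 42.5 per 1000.
Codon 3 CTT (Leu): 2.2 per 1000.
Codon 4 GGA (Gly): 12.6 per 1000.
Codon 5 AAG (Lys): 13.0 per 1000.
Codon 6 CAG (Gln): 37.0 per 1000.
Codon 7 GCA (Ala): 43.3 per 1000.
Lowest frequency is 2.2 at codon 3.

3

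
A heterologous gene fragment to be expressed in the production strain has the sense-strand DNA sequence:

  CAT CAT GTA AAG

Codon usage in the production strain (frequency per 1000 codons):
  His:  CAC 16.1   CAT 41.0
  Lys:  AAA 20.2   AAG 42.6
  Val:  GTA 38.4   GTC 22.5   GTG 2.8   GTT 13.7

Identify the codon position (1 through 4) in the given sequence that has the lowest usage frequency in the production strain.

Codon 1 CAT (His): 41.0 per 1000.
Codon 2 CAT (His): 41.0 per 1000.
Codon 3 GTA (Val): 38.4 per 1000.
Codon 4 AAG (Lys): 42.6 per 1000.
Lowest frequency is 38.4 at codon 3.

3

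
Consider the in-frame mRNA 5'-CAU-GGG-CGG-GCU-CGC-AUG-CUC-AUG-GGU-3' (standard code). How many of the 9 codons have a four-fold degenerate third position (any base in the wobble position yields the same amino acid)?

6

Codon 1 CAU (His): third position 2-fold.
Codon 2 GGG (Gly): third position 4-fold.
Codon 3 CGG (Arg): third position 4-fold.
Codon 4 GCU (Ala): third position 4-fold.
Codon 5 CGC (Arg): third position 4-fold.
Codon 6 AUG (Met): third position 1-fold.
Codon 7 CUC (Leu): third position 4-fold.
Codon 8 AUG (Met): third position 1-fold.
Codon 9 GGU (Gly): third position 4-fold.
Four-fold degenerate third positions: 6.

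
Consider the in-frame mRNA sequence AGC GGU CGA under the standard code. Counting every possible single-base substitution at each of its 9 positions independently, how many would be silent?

8

Codon 1 (AGC, Ser): 1 synonymous substitution.
Codon 2 (GGU, Gly): 3 synonymous substitutions.
Codon 3 (CGA, Arg): 4 synonymous substitutions.
Total: 1 + 3 + 4 = 8.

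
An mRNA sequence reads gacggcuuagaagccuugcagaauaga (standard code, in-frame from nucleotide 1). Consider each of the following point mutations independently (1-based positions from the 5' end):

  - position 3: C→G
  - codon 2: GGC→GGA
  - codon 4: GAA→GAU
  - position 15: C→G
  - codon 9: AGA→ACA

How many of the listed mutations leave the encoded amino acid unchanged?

Codon 1: GAC (Asp) → GAG (Glu) — missense.
Codon 2: GGC (Gly) → GGA (Gly) — synonymous.
Codon 4: GAA (Glu) → GAU (Asp) — missense.
Codon 5: GCC (Ala) → GCG (Ala) — synonymous.
Codon 9: AGA (Arg) → ACA (Thr) — missense.
Synonymous: 2 of 5.

2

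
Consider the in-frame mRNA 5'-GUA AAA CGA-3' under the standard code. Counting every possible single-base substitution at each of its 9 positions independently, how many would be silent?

Codon 1 (GUA, Val): 3 synonymous substitutions.
Codon 2 (AAA, Lys): 1 synonymous substitution.
Codon 3 (CGA, Arg): 4 synonymous substitutions.
Total: 3 + 1 + 4 = 8.

8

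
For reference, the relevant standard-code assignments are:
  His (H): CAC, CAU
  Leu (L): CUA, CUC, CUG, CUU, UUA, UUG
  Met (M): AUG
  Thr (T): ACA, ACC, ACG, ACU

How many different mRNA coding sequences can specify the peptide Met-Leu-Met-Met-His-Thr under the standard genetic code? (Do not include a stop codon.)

Met: 1 codon.
Leu: 6 codons.
Met: 1 codon.
Met: 1 codon.
His: 2 codons.
Thr: 4 codons.
1 × 6 × 1 × 1 × 2 × 4 = 48.

48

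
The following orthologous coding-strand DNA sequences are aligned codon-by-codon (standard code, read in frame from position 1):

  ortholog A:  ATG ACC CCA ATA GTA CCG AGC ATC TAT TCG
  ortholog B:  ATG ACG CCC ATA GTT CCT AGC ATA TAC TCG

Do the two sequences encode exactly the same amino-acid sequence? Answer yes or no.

yes

Codon 1: ATG Met / ATG Met — identical.
Codon 2: ACC Thr / ACG Thr — synonymous.
Codon 3: CCA Pro / CCC Pro — synonymous.
Codon 4: ATA Ile / ATA Ile — identical.
Codon 5: GTA Val / GTT Val — synonymous.
Codon 6: CCG Pro / CCT Pro — synonymous.
Codon 7: AGC Ser / AGC Ser — identical.
Codon 8: ATC Ile / ATA Ile — synonymous.
Codon 9: TAT Tyr / TAC Tyr — synonymous.
Codon 10: TCG Ser / TCG Ser — identical.
Nonsynonymous differences: 0 → same protein.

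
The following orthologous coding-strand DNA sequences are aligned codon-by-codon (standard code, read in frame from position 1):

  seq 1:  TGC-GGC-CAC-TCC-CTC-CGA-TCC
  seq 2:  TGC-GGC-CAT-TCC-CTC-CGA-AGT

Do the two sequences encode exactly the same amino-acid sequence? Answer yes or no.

yes

Codon 1: TGC Cys / TGC Cys — identical.
Codon 2: GGC Gly / GGC Gly — identical.
Codon 3: CAC His / CAT His — synonymous.
Codon 4: TCC Ser / TCC Ser — identical.
Codon 5: CTC Leu / CTC Leu — identical.
Codon 6: CGA Arg / CGA Arg — identical.
Codon 7: TCC Ser / AGT Ser — synonymous.
Nonsynonymous differences: 0 → same protein.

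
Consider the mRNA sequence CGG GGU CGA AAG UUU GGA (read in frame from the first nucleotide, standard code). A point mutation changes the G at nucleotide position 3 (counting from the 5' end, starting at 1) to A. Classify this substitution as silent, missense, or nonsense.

Position 3 falls in codon 1: CGG → Arg.
After the substitution the codon is CGA → Arg.
Both encode Arg, so the change is synonymous.

silent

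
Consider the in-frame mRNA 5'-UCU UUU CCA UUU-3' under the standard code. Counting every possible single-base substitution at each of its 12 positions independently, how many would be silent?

Codon 1 (UCU, Ser): 3 synonymous substitutions.
Codon 2 (UUU, Phe): 1 synonymous substitution.
Codon 3 (CCA, Pro): 3 synonymous substitutions.
Codon 4 (UUU, Phe): 1 synonymous substitution.
Total: 3 + 1 + 3 + 1 = 8.

8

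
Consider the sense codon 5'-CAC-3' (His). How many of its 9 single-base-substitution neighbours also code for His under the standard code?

Position 1: none → 0 synonymous.
Position 2: none → 0 synonymous.
Position 3: CAU → 1 synonymous.
Total: 0 + 0 + 1 = 1.

1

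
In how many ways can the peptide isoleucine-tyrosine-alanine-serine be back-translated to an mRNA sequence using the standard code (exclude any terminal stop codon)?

Ile: 3 codons.
Tyr: 2 codons.
Ala: 4 codons.
Ser: 6 codons.
3 × 2 × 4 × 6 = 144.

144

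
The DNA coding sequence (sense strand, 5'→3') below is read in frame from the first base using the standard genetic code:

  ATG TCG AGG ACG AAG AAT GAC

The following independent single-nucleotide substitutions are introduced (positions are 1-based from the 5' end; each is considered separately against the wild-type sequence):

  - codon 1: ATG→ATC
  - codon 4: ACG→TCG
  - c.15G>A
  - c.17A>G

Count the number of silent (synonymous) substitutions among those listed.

1

Codon 1: ATG (Met) → ATC (Ile) — missense.
Codon 4: ACG (Thr) → TCG (Ser) — missense.
Codon 5: AAG (Lys) → AAA (Lys) — synonymous.
Codon 6: AAT (Asn) → AGT (Ser) — missense.
Synonymous: 1 of 4.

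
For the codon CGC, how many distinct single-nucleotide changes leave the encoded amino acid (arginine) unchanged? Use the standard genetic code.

Position 1: none → 0 synonymous.
Position 2: none → 0 synonymous.
Position 3: CGU, CGA, CGG → 3 synonymous.
Total: 0 + 0 + 3 = 3.

3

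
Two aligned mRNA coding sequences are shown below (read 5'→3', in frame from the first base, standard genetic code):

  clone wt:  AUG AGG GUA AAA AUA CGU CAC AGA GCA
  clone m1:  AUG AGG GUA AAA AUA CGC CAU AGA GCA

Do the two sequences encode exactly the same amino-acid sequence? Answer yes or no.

yes

Codon 1: AUG Met / AUG Met — identical.
Codon 2: AGG Arg / AGG Arg — identical.
Codon 3: GUA Val / GUA Val — identical.
Codon 4: AAA Lys / AAA Lys — identical.
Codon 5: AUA Ile / AUA Ile — identical.
Codon 6: CGU Arg / CGC Arg — synonymous.
Codon 7: CAC His / CAU His — synonymous.
Codon 8: AGA Arg / AGA Arg — identical.
Codon 9: GCA Ala / GCA Ala — identical.
Nonsynonymous differences: 0 → same protein.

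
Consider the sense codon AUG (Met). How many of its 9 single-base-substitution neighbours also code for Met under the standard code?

0

Position 1: none → 0 synonymous.
Position 2: none → 0 synonymous.
Position 3: none → 0 synonymous.
Total: 0 + 0 + 0 = 0.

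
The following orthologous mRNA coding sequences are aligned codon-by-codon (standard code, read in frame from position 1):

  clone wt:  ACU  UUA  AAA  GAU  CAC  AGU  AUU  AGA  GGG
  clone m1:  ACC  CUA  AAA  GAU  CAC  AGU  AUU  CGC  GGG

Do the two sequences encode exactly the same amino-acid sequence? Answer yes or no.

yes

Codon 1: ACU Thr / ACC Thr — synonymous.
Codon 2: UUA Leu / CUA Leu — synonymous.
Codon 3: AAA Lys / AAA Lys — identical.
Codon 4: GAU Asp / GAU Asp — identical.
Codon 5: CAC His / CAC His — identical.
Codon 6: AGU Ser / AGU Ser — identical.
Codon 7: AUU Ile / AUU Ile — identical.
Codon 8: AGA Arg / CGC Arg — synonymous.
Codon 9: GGG Gly / GGG Gly — identical.
Nonsynonymous differences: 0 → same protein.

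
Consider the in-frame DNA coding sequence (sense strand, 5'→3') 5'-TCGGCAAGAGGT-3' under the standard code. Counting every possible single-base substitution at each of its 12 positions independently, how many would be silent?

Codon 1 (TCG, Ser): 3 synonymous substitutions.
Codon 2 (GCA, Ala): 3 synonymous substitutions.
Codon 3 (AGA, Arg): 2 synonymous substitutions.
Codon 4 (GGT, Gly): 3 synonymous substitutions.
Total: 3 + 3 + 2 + 3 = 11.

11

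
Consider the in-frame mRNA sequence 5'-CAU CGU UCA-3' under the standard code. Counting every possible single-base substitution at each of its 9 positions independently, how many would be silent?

7

Codon 1 (CAU, His): 1 synonymous substitution.
Codon 2 (CGU, Arg): 3 synonymous substitutions.
Codon 3 (UCA, Ser): 3 synonymous substitutions.
Total: 1 + 3 + 3 = 7.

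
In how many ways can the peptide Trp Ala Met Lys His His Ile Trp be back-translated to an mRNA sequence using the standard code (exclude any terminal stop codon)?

Trp: 1 codon.
Ala: 4 codons.
Met: 1 codon.
Lys: 2 codons.
His: 2 codons.
His: 2 codons.
Ile: 3 codons.
Trp: 1 codon.
1 × 4 × 1 × 2 × 2 × 2 × 3 × 1 = 96.

96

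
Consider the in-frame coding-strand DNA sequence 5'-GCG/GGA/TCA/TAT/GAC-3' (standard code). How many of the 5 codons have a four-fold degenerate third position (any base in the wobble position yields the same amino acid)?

3

Codon 1 GCG (Ala): third position 4-fold.
Codon 2 GGA (Gly): third position 4-fold.
Codon 3 TCA (Ser): third position 4-fold.
Codon 4 TAT (Tyr): third position 2-fold.
Codon 5 GAC (Asp): third position 2-fold.
Four-fold degenerate third positions: 3.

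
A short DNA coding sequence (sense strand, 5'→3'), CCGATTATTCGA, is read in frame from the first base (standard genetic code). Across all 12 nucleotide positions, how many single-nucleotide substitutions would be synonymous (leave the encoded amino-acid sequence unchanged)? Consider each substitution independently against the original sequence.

Codon 1 (CCG, Pro): 3 synonymous substitutions.
Codon 2 (ATT, Ile): 2 synonymous substitutions.
Codon 3 (ATT, Ile): 2 synonymous substitutions.
Codon 4 (CGA, Arg): 4 synonymous substitutions.
Total: 3 + 2 + 2 + 4 = 11.

11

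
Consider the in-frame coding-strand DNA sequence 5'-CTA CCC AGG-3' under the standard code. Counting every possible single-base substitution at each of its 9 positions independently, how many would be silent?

9

Codon 1 (CTA, Leu): 4 synonymous substitutions.
Codon 2 (CCC, Pro): 3 synonymous substitutions.
Codon 3 (AGG, Arg): 2 synonymous substitutions.
Total: 4 + 3 + 2 = 9.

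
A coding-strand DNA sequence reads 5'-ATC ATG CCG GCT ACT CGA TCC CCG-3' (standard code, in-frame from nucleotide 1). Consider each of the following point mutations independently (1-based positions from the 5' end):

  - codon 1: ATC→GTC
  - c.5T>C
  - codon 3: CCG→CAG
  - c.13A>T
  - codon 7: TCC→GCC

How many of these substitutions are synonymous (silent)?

Codon 1: ATC (Ile) → GTC (Val) — missense.
Codon 2: ATG (Met) → ACG (Thr) — missense.
Codon 3: CCG (Pro) → CAG (Gln) — missense.
Codon 5: ACT (Thr) → TCT (Ser) — missense.
Codon 7: TCC (Ser) → GCC (Ala) — missense.
Synonymous: 0 of 5.

0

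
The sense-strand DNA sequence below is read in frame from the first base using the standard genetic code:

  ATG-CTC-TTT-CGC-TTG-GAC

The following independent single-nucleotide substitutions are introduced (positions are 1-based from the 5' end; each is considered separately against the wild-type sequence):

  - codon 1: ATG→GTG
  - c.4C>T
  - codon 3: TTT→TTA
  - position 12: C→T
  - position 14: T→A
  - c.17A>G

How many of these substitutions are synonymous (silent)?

Codon 1: ATG (Met) → GTG (Val) — missense.
Codon 2: CTC (Leu) → TTC (Phe) — missense.
Codon 3: TTT (Phe) → TTA (Leu) — missense.
Codon 4: CGC (Arg) → CGT (Arg) — synonymous.
Codon 5: TTG (Leu) → TAG (Stop) — nonsense.
Codon 6: GAC (Asp) → GGC (Gly) — missense.
Synonymous: 1 of 6.

1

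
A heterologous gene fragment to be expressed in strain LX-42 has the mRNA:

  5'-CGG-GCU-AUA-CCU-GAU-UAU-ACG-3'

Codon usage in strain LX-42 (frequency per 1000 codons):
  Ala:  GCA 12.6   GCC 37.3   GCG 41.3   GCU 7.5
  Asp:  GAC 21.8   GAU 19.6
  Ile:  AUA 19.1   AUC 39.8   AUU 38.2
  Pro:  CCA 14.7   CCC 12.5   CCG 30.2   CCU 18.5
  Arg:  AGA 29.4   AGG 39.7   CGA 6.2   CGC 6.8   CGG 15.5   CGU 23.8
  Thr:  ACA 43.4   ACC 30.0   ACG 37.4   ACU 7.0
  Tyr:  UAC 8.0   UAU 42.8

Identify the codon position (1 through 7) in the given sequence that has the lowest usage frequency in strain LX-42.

2

Codon 1 CGG (Arg): 15.5 per 1000.
Codon 2 GCU (Ala): 7.5 per 1000.
Codon 3 AUA (Ile): 19.1 per 1000.
Codon 4 CCU (Pro): 18.5 per 1000.
Codon 5 GAU (Asp): 19.6 per 1000.
Codon 6 UAU (Tyr): 42.8 per 1000.
Codon 7 ACG (Thr): 37.4 per 1000.
Lowest frequency is 7.5 at codon 2.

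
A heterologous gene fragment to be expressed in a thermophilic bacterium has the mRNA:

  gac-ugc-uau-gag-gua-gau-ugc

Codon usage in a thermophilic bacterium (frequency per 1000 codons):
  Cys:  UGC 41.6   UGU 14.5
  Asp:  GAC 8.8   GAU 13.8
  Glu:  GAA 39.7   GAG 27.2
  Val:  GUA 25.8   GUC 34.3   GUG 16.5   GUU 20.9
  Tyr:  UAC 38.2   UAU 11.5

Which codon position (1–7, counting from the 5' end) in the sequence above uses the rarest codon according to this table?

Codon 1 GAC (Asp): 8.8 per 1000.
Codon 2 UGC (Cys): 41.6 per 1000.
Codon 3 UAU (Tyr): 11.5 per 1000.
Codon 4 GAG (Glu): 27.2 per 1000.
Codon 5 GUA (Val): 25.8 per 1000.
Codon 6 GAU (Asp): 13.8 per 1000.
Codon 7 UGC (Cys): 41.6 per 1000.
Lowest frequency is 8.8 at codon 1.

1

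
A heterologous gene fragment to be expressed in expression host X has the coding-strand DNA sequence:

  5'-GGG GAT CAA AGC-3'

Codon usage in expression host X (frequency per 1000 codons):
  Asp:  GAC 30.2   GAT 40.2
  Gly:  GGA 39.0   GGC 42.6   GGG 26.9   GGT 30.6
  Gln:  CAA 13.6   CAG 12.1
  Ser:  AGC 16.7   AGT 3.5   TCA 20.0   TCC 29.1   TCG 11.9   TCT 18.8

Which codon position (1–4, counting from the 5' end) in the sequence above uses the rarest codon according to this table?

Codon 1 GGG (Gly): 26.9 per 1000.
Codon 2 GAT (Asp): 40.2 per 1000.
Codon 3 CAA (Gln): 13.6 per 1000.
Codon 4 AGC (Ser): 16.7 per 1000.
Lowest frequency is 13.6 at codon 3.

3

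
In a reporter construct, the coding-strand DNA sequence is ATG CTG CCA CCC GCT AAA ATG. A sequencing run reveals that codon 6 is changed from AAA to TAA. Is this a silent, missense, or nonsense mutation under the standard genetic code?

Position 16 falls in codon 6: AAA → Lys.
After the substitution the codon is TAA → Stop.
The new codon is a stop codon, so this is a nonsense mutation.

nonsense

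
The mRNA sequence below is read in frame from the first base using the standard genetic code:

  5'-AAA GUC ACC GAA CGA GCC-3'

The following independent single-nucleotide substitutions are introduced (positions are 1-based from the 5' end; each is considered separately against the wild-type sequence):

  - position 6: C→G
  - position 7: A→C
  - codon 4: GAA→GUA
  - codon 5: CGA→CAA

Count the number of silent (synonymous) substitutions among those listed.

1

Codon 2: GUC (Val) → GUG (Val) — synonymous.
Codon 3: ACC (Thr) → CCC (Pro) — missense.
Codon 4: GAA (Glu) → GUA (Val) — missense.
Codon 5: CGA (Arg) → CAA (Gln) — missense.
Synonymous: 1 of 4.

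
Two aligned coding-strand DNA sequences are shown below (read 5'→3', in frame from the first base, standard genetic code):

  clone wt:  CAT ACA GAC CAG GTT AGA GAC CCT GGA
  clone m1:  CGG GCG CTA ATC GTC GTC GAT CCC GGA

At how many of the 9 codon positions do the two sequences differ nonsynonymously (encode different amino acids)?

Codon 1: CAT His / CGG Arg — nonsynonymous.
Codon 2: ACA Thr / GCG Ala — nonsynonymous.
Codon 3: GAC Asp / CTA Leu — nonsynonymous.
Codon 4: CAG Gln / ATC Ile — nonsynonymous.
Codon 5: GTT Val / GTC Val — synonymous.
Codon 6: AGA Arg / GTC Val — nonsynonymous.
Codon 7: GAC Asp / GAT Asp — synonymous.
Codon 8: CCT Pro / CCC Pro — synonymous.
Codon 9: GGA Gly / GGA Gly — identical.
Nonsynonymous differences: 5.

5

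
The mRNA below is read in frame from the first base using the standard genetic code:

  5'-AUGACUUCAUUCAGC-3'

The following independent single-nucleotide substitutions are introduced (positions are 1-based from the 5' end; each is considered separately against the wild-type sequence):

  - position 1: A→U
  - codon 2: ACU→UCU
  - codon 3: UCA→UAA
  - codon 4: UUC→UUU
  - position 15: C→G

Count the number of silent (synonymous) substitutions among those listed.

1

Codon 1: AUG (Met) → UUG (Leu) — missense.
Codon 2: ACU (Thr) → UCU (Ser) — missense.
Codon 3: UCA (Ser) → UAA (Stop) — nonsense.
Codon 4: UUC (Phe) → UUU (Phe) — synonymous.
Codon 5: AGC (Ser) → AGG (Arg) — missense.
Synonymous: 1 of 5.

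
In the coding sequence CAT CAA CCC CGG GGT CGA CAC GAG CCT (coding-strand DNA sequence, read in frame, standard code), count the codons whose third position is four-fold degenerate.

Codon 1 CAT (His): third position 2-fold.
Codon 2 CAA (Gln): third position 2-fold.
Codon 3 CCC (Pro): third position 4-fold.
Codon 4 CGG (Arg): third position 4-fold.
Codon 5 GGT (Gly): third position 4-fold.
Codon 6 CGA (Arg): third position 4-fold.
Codon 7 CAC (His): third position 2-fold.
Codon 8 GAG (Glu): third position 2-fold.
Codon 9 CCT (Pro): third position 4-fold.
Four-fold degenerate third positions: 5.

5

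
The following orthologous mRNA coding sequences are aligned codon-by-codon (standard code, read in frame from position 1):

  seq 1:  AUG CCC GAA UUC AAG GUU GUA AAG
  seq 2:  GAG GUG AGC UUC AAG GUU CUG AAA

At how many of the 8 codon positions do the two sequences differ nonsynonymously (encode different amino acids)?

4

Codon 1: AUG Met / GAG Glu — nonsynonymous.
Codon 2: CCC Pro / GUG Val — nonsynonymous.
Codon 3: GAA Glu / AGC Ser — nonsynonymous.
Codon 4: UUC Phe / UUC Phe — identical.
Codon 5: AAG Lys / AAG Lys — identical.
Codon 6: GUU Val / GUU Val — identical.
Codon 7: GUA Val / CUG Leu — nonsynonymous.
Codon 8: AAG Lys / AAA Lys — synonymous.
Nonsynonymous differences: 4.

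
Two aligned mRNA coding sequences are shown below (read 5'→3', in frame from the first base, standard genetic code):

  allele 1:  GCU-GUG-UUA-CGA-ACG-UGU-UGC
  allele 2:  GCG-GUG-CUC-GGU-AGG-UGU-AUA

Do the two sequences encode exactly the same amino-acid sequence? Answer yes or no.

no

Codon 1: GCU Ala / GCG Ala — synonymous.
Codon 2: GUG Val / GUG Val — identical.
Codon 3: UUA Leu / CUC Leu — synonymous.
Codon 4: CGA Arg / GGU Gly — nonsynonymous.
Codon 5: ACG Thr / AGG Arg — nonsynonymous.
Codon 6: UGU Cys / UGU Cys — identical.
Codon 7: UGC Cys / AUA Ile — nonsynonymous.
Nonsynonymous differences: 3 → different protein.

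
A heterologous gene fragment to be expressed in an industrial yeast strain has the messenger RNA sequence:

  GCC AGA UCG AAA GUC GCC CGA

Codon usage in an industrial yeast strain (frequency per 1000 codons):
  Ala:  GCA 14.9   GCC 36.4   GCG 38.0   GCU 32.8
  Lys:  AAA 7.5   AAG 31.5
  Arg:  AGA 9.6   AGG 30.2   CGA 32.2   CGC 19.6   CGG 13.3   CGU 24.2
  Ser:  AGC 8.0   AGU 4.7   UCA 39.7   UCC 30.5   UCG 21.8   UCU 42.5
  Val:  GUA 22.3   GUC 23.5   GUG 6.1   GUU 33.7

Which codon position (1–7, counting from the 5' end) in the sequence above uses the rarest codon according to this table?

4

Codon 1 GCC (Ala): 36.4 per 1000.
Codon 2 AGA (Arg): 9.6 per 1000.
Codon 3 UCG (Ser): 21.8 per 1000.
Codon 4 AAA (Lys): 7.5 per 1000.
Codon 5 GUC (Val): 23.5 per 1000.
Codon 6 GCC (Ala): 36.4 per 1000.
Codon 7 CGA (Arg): 32.2 per 1000.
Lowest frequency is 7.5 at codon 4.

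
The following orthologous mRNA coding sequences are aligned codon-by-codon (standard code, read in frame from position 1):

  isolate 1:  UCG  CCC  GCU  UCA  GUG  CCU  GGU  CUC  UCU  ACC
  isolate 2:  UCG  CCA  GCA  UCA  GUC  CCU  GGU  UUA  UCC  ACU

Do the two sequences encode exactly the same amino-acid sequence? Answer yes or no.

Codon 1: UCG Ser / UCG Ser — identical.
Codon 2: CCC Pro / CCA Pro — synonymous.
Codon 3: GCU Ala / GCA Ala — synonymous.
Codon 4: UCA Ser / UCA Ser — identical.
Codon 5: GUG Val / GUC Val — synonymous.
Codon 6: CCU Pro / CCU Pro — identical.
Codon 7: GGU Gly / GGU Gly — identical.
Codon 8: CUC Leu / UUA Leu — synonymous.
Codon 9: UCU Ser / UCC Ser — synonymous.
Codon 10: ACC Thr / ACU Thr — synonymous.
Nonsynonymous differences: 0 → same protein.

yes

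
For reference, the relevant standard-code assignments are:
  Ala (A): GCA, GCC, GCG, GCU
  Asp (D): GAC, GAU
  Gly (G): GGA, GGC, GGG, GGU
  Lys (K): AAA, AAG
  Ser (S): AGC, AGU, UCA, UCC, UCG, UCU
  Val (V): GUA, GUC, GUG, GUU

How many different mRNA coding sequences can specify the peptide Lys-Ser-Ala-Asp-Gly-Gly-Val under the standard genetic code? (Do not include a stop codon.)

Lys: 2 codons.
Ser: 6 codons.
Ala: 4 codons.
Asp: 2 codons.
Gly: 4 codons.
Gly: 4 codons.
Val: 4 codons.
2 × 6 × 4 × 2 × 4 × 4 × 4 = 6144.

6144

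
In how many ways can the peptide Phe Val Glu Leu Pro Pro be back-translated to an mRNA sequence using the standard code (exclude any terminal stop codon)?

1536

Phe: 2 codons.
Val: 4 codons.
Glu: 2 codons.
Leu: 6 codons.
Pro: 4 codons.
Pro: 4 codons.
2 × 4 × 2 × 6 × 4 × 4 = 1536.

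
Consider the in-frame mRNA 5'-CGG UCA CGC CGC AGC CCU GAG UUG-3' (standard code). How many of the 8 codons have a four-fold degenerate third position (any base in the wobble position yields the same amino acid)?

Codon 1 CGG (Arg): third position 4-fold.
Codon 2 UCA (Ser): third position 4-fold.
Codon 3 CGC (Arg): third position 4-fold.
Codon 4 CGC (Arg): third position 4-fold.
Codon 5 AGC (Ser): third position 2-fold.
Codon 6 CCU (Pro): third position 4-fold.
Codon 7 GAG (Glu): third position 2-fold.
Codon 8 UUG (Leu): third position 2-fold.
Four-fold degenerate third positions: 5.

5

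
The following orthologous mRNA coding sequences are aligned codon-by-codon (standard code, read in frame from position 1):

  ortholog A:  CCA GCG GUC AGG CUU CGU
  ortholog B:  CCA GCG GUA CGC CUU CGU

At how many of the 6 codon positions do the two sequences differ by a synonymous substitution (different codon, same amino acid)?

2

Codon 1: CCA Pro / CCA Pro — identical.
Codon 2: GCG Ala / GCG Ala — identical.
Codon 3: GUC Val / GUA Val — synonymous.
Codon 4: AGG Arg / CGC Arg — synonymous.
Codon 5: CUU Leu / CUU Leu — identical.
Codon 6: CGU Arg / CGU Arg — identical.
Synonymous differences: 2.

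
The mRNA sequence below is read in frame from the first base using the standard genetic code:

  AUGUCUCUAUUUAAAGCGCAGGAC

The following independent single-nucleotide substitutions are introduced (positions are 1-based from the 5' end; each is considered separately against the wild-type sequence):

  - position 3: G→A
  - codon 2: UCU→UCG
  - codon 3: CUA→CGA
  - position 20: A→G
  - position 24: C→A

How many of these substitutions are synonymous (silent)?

Codon 1: AUG (Met) → AUA (Ile) — missense.
Codon 2: UCU (Ser) → UCG (Ser) — synonymous.
Codon 3: CUA (Leu) → CGA (Arg) — missense.
Codon 7: CAG (Gln) → CGG (Arg) — missense.
Codon 8: GAC (Asp) → GAA (Glu) — missense.
Synonymous: 1 of 5.

1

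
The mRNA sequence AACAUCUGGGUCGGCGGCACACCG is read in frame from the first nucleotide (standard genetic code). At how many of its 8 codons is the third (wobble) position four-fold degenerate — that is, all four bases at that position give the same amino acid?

5

Codon 1 AAC (Asn): third position 2-fold.
Codon 2 AUC (Ile): third position 3-fold.
Codon 3 UGG (Trp): third position 1-fold.
Codon 4 GUC (Val): third position 4-fold.
Codon 5 GGC (Gly): third position 4-fold.
Codon 6 GGC (Gly): third position 4-fold.
Codon 7 ACA (Thr): third position 4-fold.
Codon 8 CCG (Pro): third position 4-fold.
Four-fold degenerate third positions: 5.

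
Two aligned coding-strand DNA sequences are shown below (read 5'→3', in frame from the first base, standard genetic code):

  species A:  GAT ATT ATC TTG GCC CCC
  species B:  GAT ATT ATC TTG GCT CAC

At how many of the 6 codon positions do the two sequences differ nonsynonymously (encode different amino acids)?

1

Codon 1: GAT Asp / GAT Asp — identical.
Codon 2: ATT Ile / ATT Ile — identical.
Codon 3: ATC Ile / ATC Ile — identical.
Codon 4: TTG Leu / TTG Leu — identical.
Codon 5: GCC Ala / GCT Ala — synonymous.
Codon 6: CCC Pro / CAC His — nonsynonymous.
Nonsynonymous differences: 1.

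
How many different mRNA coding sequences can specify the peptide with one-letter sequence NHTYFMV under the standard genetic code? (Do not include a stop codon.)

256

Asn: 2 codons.
His: 2 codons.
Thr: 4 codons.
Tyr: 2 codons.
Phe: 2 codons.
Met: 1 codon.
Val: 4 codons.
2 × 2 × 4 × 2 × 2 × 1 × 4 = 256.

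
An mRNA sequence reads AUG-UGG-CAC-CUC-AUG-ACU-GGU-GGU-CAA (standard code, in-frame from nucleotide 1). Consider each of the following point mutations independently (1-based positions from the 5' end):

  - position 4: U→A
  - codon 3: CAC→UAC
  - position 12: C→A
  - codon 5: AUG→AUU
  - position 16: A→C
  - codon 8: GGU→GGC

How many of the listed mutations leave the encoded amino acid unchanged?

Codon 2: UGG (Trp) → AGG (Arg) — missense.
Codon 3: CAC (His) → UAC (Tyr) — missense.
Codon 4: CUC (Leu) → CUA (Leu) — synonymous.
Codon 5: AUG (Met) → AUU (Ile) — missense.
Codon 6: ACU (Thr) → CCU (Pro) — missense.
Codon 8: GGU (Gly) → GGC (Gly) — synonymous.
Synonymous: 2 of 6.

2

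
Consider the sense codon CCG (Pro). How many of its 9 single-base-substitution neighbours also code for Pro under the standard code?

3

Position 1: none → 0 synonymous.
Position 2: none → 0 synonymous.
Position 3: CCU, CCC, CCA → 3 synonymous.
Total: 0 + 0 + 3 = 3.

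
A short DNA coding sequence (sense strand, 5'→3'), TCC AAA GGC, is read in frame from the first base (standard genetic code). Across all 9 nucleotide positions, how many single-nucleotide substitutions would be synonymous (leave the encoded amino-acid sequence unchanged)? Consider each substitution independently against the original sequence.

Codon 1 (TCC, Ser): 3 synonymous substitutions.
Codon 2 (AAA, Lys): 1 synonymous substitution.
Codon 3 (GGC, Gly): 3 synonymous substitutions.
Total: 3 + 1 + 3 = 7.

7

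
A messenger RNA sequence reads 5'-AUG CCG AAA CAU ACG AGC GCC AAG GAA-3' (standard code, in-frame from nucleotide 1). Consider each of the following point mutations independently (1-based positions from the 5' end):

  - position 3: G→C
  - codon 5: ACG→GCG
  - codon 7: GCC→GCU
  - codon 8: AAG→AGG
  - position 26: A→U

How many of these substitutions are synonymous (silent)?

Codon 1: AUG (Met) → AUC (Ile) — missense.
Codon 5: ACG (Thr) → GCG (Ala) — missense.
Codon 7: GCC (Ala) → GCU (Ala) — synonymous.
Codon 8: AAG (Lys) → AGG (Arg) — missense.
Codon 9: GAA (Glu) → GUA (Val) — missense.
Synonymous: 1 of 5.

1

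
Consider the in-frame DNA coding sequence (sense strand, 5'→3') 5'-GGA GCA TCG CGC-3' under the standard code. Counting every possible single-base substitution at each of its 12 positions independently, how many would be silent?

Codon 1 (GGA, Gly): 3 synonymous substitutions.
Codon 2 (GCA, Ala): 3 synonymous substitutions.
Codon 3 (TCG, Ser): 3 synonymous substitutions.
Codon 4 (CGC, Arg): 3 synonymous substitutions.
Total: 3 + 3 + 3 + 3 = 12.

12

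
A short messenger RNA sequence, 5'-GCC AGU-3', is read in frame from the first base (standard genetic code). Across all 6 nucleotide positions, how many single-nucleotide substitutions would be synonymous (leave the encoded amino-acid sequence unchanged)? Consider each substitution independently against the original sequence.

Codon 1 (GCC, Ala): 3 synonymous substitutions.
Codon 2 (AGU, Ser): 1 synonymous substitution.
Total: 3 + 1 = 4.

4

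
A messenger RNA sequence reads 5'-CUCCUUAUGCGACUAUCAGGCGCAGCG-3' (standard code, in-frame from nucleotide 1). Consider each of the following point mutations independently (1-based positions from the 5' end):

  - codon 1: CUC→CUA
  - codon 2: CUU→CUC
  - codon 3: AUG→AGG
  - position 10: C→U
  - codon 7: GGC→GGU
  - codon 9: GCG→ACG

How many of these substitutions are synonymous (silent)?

Codon 1: CUC (Leu) → CUA (Leu) — synonymous.
Codon 2: CUU (Leu) → CUC (Leu) — synonymous.
Codon 3: AUG (Met) → AGG (Arg) — missense.
Codon 4: CGA (Arg) → UGA (Stop) — nonsense.
Codon 7: GGC (Gly) → GGU (Gly) — synonymous.
Codon 9: GCG (Ala) → ACG (Thr) — missense.
Synonymous: 3 of 6.

3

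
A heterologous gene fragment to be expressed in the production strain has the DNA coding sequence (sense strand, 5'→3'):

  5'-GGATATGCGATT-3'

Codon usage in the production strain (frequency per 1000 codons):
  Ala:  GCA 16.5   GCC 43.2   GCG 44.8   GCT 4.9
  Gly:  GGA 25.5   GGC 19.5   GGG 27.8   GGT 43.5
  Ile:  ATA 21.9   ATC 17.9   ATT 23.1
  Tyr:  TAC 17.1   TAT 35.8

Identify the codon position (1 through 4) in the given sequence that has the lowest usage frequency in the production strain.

Codon 1 GGA (Gly): 25.5 per 1000.
Codon 2 TAT (Tyr): 35.8 per 1000.
Codon 3 GCG (Ala): 44.8 per 1000.
Codon 4 ATT (Ile): 23.1 per 1000.
Lowest frequency is 23.1 at codon 4.

4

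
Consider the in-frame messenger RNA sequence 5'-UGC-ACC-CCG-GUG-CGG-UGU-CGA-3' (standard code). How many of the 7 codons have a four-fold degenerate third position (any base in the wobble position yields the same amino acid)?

5

Codon 1 UGC (Cys): third position 2-fold.
Codon 2 ACC (Thr): third position 4-fold.
Codon 3 CCG (Pro): third position 4-fold.
Codon 4 GUG (Val): third position 4-fold.
Codon 5 CGG (Arg): third position 4-fold.
Codon 6 UGU (Cys): third position 2-fold.
Codon 7 CGA (Arg): third position 4-fold.
Four-fold degenerate third positions: 5.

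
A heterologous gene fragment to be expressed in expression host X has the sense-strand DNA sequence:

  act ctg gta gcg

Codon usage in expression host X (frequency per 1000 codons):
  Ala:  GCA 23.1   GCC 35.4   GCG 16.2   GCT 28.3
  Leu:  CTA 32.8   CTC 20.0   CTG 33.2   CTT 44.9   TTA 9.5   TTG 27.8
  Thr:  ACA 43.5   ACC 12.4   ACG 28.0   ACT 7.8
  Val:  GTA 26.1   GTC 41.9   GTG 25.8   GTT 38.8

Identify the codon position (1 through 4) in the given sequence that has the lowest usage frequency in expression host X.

Codon 1 ACT (Thr): 7.8 per 1000.
Codon 2 CTG (Leu): 33.2 per 1000.
Codon 3 GTA (Val): 26.1 per 1000.
Codon 4 GCG (Ala): 16.2 per 1000.
Lowest frequency is 7.8 at codon 1.

1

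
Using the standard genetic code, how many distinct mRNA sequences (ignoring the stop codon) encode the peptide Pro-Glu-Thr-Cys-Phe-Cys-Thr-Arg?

6144

Pro: 4 codons.
Glu: 2 codons.
Thr: 4 codons.
Cys: 2 codons.
Phe: 2 codons.
Cys: 2 codons.
Thr: 4 codons.
Arg: 6 codons.
4 × 2 × 4 × 2 × 2 × 2 × 4 × 6 = 6144.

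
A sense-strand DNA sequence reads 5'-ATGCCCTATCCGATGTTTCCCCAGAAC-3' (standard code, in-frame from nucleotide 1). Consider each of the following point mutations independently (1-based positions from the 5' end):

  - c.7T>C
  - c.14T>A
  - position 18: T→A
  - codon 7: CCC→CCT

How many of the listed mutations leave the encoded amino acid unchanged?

Codon 3: TAT (Tyr) → CAT (His) — missense.
Codon 5: ATG (Met) → AAG (Lys) — missense.
Codon 6: TTT (Phe) → TTA (Leu) — missense.
Codon 7: CCC (Pro) → CCT (Pro) — synonymous.
Synonymous: 1 of 4.

1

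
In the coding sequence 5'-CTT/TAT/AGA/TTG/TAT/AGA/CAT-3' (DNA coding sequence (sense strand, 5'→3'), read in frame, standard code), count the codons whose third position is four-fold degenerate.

1

Codon 1 CTT (Leu): third position 4-fold.
Codon 2 TAT (Tyr): third position 2-fold.
Codon 3 AGA (Arg): third position 2-fold.
Codon 4 TTG (Leu): third position 2-fold.
Codon 5 TAT (Tyr): third position 2-fold.
Codon 6 AGA (Arg): third position 2-fold.
Codon 7 CAT (His): third position 2-fold.
Four-fold degenerate third positions: 1.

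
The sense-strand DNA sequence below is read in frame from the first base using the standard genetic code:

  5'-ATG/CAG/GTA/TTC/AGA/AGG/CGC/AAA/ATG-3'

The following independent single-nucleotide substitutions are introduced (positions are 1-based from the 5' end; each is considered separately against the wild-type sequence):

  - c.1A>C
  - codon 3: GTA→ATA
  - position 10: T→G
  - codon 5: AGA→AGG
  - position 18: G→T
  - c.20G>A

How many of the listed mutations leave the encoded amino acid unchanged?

1

Codon 1: ATG (Met) → CTG (Leu) — missense.
Codon 3: GTA (Val) → ATA (Ile) — missense.
Codon 4: TTC (Phe) → GTC (Val) — missense.
Codon 5: AGA (Arg) → AGG (Arg) — synonymous.
Codon 6: AGG (Arg) → AGT (Ser) — missense.
Codon 7: CGC (Arg) → CAC (His) — missense.
Synonymous: 1 of 6.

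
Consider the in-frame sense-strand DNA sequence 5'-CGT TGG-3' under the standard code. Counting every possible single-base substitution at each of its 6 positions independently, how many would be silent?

Codon 1 (CGT, Arg): 3 synonymous substitutions.
Codon 2 (TGG, Trp): 0 synonymous substitutions.
Total: 3 + 0 = 3.

3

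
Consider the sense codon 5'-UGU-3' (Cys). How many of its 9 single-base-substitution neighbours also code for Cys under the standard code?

Position 1: none → 0 synonymous.
Position 2: none → 0 synonymous.
Position 3: UGC → 1 synonymous.
Total: 0 + 0 + 1 = 1.

1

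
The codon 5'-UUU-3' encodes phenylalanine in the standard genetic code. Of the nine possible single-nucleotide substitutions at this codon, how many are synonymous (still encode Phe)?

Position 1: none → 0 synonymous.
Position 2: none → 0 synonymous.
Position 3: UUC → 1 synonymous.
Total: 0 + 0 + 1 = 1.

1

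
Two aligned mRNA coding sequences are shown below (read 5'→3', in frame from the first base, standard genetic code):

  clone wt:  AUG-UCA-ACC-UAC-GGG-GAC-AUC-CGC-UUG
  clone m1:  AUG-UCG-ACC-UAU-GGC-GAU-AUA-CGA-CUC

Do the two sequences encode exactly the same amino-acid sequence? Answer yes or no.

Codon 1: AUG Met / AUG Met — identical.
Codon 2: UCA Ser / UCG Ser — synonymous.
Codon 3: ACC Thr / ACC Thr — identical.
Codon 4: UAC Tyr / UAU Tyr — synonymous.
Codon 5: GGG Gly / GGC Gly — synonymous.
Codon 6: GAC Asp / GAU Asp — synonymous.
Codon 7: AUC Ile / AUA Ile — synonymous.
Codon 8: CGC Arg / CGA Arg — synonymous.
Codon 9: UUG Leu / CUC Leu — synonymous.
Nonsynonymous differences: 0 → same protein.

yes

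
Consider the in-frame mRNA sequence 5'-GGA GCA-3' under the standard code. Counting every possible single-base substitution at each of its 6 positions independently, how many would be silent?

6

Codon 1 (GGA, Gly): 3 synonymous substitutions.
Codon 2 (GCA, Ala): 3 synonymous substitutions.
Total: 3 + 3 = 6.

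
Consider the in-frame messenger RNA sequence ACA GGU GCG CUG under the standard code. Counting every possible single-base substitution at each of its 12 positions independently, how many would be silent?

Codon 1 (ACA, Thr): 3 synonymous substitutions.
Codon 2 (GGU, Gly): 3 synonymous substitutions.
Codon 3 (GCG, Ala): 3 synonymous substitutions.
Codon 4 (CUG, Leu): 4 synonymous substitutions.
Total: 3 + 3 + 3 + 4 = 13.

13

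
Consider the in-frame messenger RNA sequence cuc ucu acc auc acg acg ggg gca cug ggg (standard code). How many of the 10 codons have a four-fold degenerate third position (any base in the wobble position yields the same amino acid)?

Codon 1 CUC (Leu): third position 4-fold.
Codon 2 UCU (Ser): third position 4-fold.
Codon 3 ACC (Thr): third position 4-fold.
Codon 4 AUC (Ile): third position 3-fold.
Codon 5 ACG (Thr): third position 4-fold.
Codon 6 ACG (Thr): third position 4-fold.
Codon 7 GGG (Gly): third position 4-fold.
Codon 8 GCA (Ala): third position 4-fold.
Codon 9 CUG (Leu): third position 4-fold.
Codon 10 GGG (Gly): third position 4-fold.
Four-fold degenerate third positions: 9.

9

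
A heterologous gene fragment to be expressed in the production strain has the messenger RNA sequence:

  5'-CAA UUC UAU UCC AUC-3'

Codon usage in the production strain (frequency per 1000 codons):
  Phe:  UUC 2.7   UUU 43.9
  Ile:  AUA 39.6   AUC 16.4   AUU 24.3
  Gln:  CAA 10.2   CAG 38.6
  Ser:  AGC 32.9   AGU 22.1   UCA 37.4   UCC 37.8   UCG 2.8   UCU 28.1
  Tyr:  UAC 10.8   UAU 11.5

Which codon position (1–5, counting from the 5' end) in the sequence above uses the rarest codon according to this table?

2

Codon 1 CAA (Gln): 10.2 per 1000.
Codon 2 UUC (Phe): 2.7 per 1000.
Codon 3 UAU (Tyr): 11.5 per 1000.
Codon 4 UCC (Ser): 37.8 per 1000.
Codon 5 AUC (Ile): 16.4 per 1000.
Lowest frequency is 2.7 at codon 2.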